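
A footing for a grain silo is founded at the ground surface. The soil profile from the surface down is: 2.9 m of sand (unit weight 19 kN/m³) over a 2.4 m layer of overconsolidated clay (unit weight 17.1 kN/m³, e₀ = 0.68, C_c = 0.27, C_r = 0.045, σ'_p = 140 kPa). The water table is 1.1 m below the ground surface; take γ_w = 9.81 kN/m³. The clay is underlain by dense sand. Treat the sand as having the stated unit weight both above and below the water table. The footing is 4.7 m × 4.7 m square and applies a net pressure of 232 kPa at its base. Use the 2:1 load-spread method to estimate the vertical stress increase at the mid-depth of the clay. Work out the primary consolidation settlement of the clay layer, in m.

Mid-depth of clay below the ground surface: z = 2.9 + 2.4/2 = 4.1 m.
Total vertical stress at mid-clay: σ_v = 19×2.9 + 17.1×1.2 = 75.62 kPa.
Pore pressure: u = 9.81×(4.1 − 1.1) = 29.43 kPa.
Initial effective stress: σ'_0 = σ_v − u = 75.62 − 29.43 = 46.19 kPa.
Stress increase at mid-clay by the 2:1 spreading method:
Δσ = qBL/((B+z)(L+z)) = 232×4.7×4.7/((4.7+4.1)(4.7+4.1)) = 66.179 kPa
Final effective stress: σ'_f = 46.19 + 66.179 = 112.37 kPa.
σ'_f = 112.37 ≤ σ'_p = 140 kPa, so the clay remains overconsolidated and only the recompression index applies:
S_c = C_r·H/(1+e₀)·log₁₀(σ'_f/σ'_0) = 0.045×2.4/1.68×log₁₀(112.37/46.19)
    = 0.064287 × 0.3861 = 0.02482 m

S_c ≈ 0.0248 m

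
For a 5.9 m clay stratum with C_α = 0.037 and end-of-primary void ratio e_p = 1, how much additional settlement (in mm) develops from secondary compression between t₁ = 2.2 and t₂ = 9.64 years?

Secondary compression: S_s = C_α·H/(1+e_p)·log₁₀(t₂/t₁)
S_s = 0.037×5.9/(1+1)×log₁₀(9.64/2.2)
    = 0.1091 × 0.6417 = 0.07004 m

S_s ≈ 70 mm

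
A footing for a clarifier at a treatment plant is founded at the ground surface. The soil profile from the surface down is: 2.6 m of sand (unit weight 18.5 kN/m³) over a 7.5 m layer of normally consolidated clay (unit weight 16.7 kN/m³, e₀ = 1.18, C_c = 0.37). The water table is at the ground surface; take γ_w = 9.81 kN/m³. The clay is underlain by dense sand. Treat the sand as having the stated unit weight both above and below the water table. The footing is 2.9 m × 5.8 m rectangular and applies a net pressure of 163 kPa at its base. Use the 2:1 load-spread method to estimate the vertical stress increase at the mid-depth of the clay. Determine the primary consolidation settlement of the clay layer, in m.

Mid-depth of clay below the ground surface: z = 2.6 + 7.5/2 = 6.35 m.
Total vertical stress at mid-clay: σ_v = 18.5×2.6 + 16.7×3.75 = 110.72 kPa.
Pore pressure: u = 9.81×(6.35 − 0) = 62.294 kPa.
Initial effective stress: σ'_0 = σ_v − u = 110.72 − 62.294 = 48.426 kPa.
Stress increase at mid-clay by the 2:1 spreading method:
Δσ = qBL/((B+z)(L+z)) = 163×2.9×5.8/((2.9+6.35)(5.8+6.35)) = 24.395 kPa
Final effective stress: σ'_f = σ'_0 + Δσ = 48.426 + 24.395 = 72.821 kPa.
Normally consolidated clay, so the full stress increment lies on the virgin compression line:
S_c = C_c·H/(1+e₀)·log₁₀(σ'_f/σ'_0) = 0.37×7.5/(1+1.18)×log₁₀(72.821/48.426)
    = 1.2729 × 0.17718 = 0.2255 m

S_c ≈ 0.226 m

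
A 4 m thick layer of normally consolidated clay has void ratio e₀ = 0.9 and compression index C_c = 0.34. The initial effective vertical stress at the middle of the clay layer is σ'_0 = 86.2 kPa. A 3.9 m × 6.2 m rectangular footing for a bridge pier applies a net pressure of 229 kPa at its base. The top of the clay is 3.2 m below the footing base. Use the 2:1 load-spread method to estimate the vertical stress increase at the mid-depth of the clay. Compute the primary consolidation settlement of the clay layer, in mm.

Mid-depth of clay below the footing base: z = 3.2 + 4/2 = 5.2 m.
Stress increase at mid-clay by the 2:1 spreading method:
Δσ = qBL/((B+z)(L+z)) = 229×3.9×6.2/((3.9+5.2)(6.2+5.2)) = 53.376 kPa
Final effective stress: σ'_f = σ'_0 + Δσ = 86.2 + 53.376 = 139.58 kPa.
Normally consolidated clay, so the full stress increment lies on the virgin compression line:
S_c = C_c·H/(1+e₀)·log₁₀(σ'_f/σ'_0) = 0.34×4/(1+0.9)×log₁₀(139.58/86.2)
    = 0.71579 × 0.20932 = 0.1498 m

S_c ≈ 150 mm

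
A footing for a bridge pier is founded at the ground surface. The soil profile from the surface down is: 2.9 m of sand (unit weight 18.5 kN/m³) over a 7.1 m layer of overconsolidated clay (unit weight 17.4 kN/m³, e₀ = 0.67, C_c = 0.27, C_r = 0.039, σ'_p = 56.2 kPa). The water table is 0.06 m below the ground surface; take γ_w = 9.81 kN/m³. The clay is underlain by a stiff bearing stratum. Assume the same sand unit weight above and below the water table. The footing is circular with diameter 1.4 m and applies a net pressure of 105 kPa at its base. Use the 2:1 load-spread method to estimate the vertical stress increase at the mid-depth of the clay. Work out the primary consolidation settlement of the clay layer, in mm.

S_c ≈ 4.42 mm

Mid-depth of clay below the ground surface: z = 2.9 + 7.1/2 = 6.45 m.
Total vertical stress at mid-clay: σ_v = 18.5×2.9 + 17.4×3.55 = 115.42 kPa.
Pore pressure: u = 9.81×(6.45 − 0.06) = 62.686 kPa.
Initial effective stress: σ'_0 = σ_v − u = 115.42 − 62.686 = 52.734 kPa.
Stress increase at mid-clay by the 2:1 spreading method:
Δσ ≈ qD²/(D+z)² = 105×1.4²/(1.4+6.45)² = 3.3397 kPa
Final effective stress: σ'_f = 52.734 + 3.3397 = 56.074 kPa.
σ'_f = 56.074 ≤ σ'_p = 56.2 kPa, so the clay remains overconsolidated and only the recompression index applies:
S_c = C_r·H/(1+e₀)·log₁₀(σ'_f/σ'_0) = 0.039×7.1/1.67×log₁₀(56.074/52.734)
    = 0.16581 × 0.026671 = 0.004422 m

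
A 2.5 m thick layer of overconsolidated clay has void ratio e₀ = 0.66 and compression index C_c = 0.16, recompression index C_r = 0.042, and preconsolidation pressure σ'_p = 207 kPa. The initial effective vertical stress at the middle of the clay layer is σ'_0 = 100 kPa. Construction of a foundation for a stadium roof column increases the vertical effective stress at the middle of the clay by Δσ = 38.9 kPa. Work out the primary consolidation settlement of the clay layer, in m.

S_c ≈ 0.00903 m

Final effective stress: σ'_f = 100 + 38.9 = 138.9 kPa.
σ'_f = 138.9 ≤ σ'_p = 207 kPa, so the clay remains overconsolidated and only the recompression index applies:
S_c = C_r·H/(1+e₀)·log₁₀(σ'_f/σ'_0) = 0.042×2.5/1.66×log₁₀(138.9/100)
    = 0.063252 × 0.1427 = 0.009026 m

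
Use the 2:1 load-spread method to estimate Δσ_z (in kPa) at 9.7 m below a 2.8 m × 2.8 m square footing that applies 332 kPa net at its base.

By the 2:1 method the load spreads at 1 horizontal : 2 vertical, so at depth z the loaded area has grown by z in each plan dimension:
Δσ = qBL/((B+z)(L+z)) = 332×2.8×2.8/((2.8+9.7)(2.8+9.7)) = 16.658 kPa

Δσ_z ≈ 16.7 kPa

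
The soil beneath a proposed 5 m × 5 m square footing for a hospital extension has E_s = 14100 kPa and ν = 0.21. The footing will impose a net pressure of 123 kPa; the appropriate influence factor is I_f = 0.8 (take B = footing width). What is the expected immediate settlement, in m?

S_e ≈ 0.0334 m

Immediate (elastic) settlement: S_e = q·B·(1−ν²)/E_s · I_f.
S_e = 123 × 5 × (1 − 0.21²) / 14100 × 0.8
    = 123 × 5 × 0.9559 / 14100 × 0.8
    = 0.03335 m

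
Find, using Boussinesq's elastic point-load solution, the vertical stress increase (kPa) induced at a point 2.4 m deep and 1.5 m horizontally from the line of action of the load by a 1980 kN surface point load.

Δσ_z ≈ 72 kPa

Boussinesq vertical stress below a point load on an elastic half-space:
Δσ_z = 3P/(2πz²) · [1 + (r/z)²]^(−5/2)
r/z = 1.5/2.4 = 0.625; [1+(r/z)²]^(−5/2) = 0.43851.
Δσ_z = 3×1980/(2π×2.4²) × 0.43851 = 164.13 × 0.43851 = 71.97 kPa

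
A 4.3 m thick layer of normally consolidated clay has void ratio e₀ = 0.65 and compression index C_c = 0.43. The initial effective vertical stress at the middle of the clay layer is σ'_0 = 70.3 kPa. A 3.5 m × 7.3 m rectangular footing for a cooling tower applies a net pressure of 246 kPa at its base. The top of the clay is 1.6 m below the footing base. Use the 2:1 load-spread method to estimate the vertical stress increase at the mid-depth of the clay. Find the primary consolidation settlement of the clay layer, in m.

Mid-depth of clay below the footing base: z = 1.6 + 4.3/2 = 3.75 m.
Stress increase at mid-clay by the 2:1 spreading method:
Δσ = qBL/((B+z)(L+z)) = 246×3.5×7.3/((3.5+3.75)(7.3+3.75)) = 78.456 kPa
Final effective stress: σ'_f = σ'_0 + Δσ = 70.3 + 78.456 = 148.76 kPa.
Normally consolidated clay, so the full stress increment lies on the virgin compression line:
S_c = C_c·H/(1+e₀)·log₁₀(σ'_f/σ'_0) = 0.43×4.3/(1+0.65)×log₁₀(148.76/70.3)
    = 1.1206 × 0.32553 = 0.3648 m

S_c ≈ 0.365 m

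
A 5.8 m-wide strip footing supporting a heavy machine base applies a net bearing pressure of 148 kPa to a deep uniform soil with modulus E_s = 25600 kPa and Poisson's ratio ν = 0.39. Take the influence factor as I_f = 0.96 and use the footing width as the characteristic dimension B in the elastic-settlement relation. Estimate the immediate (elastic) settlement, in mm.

S_e ≈ 27.3 mm

Immediate (elastic) settlement: S_e = q·B·(1−ν²)/E_s · I_f.
S_e = 148 × 5.8 × (1 − 0.39²) / 25600 × 0.96
    = 148 × 5.8 × 0.8479 / 25600 × 0.96
    = 0.02729 m = 27.29 mm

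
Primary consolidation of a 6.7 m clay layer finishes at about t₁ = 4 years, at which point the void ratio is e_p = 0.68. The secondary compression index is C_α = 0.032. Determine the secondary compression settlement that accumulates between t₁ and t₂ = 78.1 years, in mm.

S_s ≈ 165 mm

Secondary compression: S_s = C_α·H/(1+e_p)·log₁₀(t₂/t₁)
S_s = 0.032×6.7/(1+0.68)×log₁₀(78.1/4)
    = 0.1276 × 1.291 = 0.1647 m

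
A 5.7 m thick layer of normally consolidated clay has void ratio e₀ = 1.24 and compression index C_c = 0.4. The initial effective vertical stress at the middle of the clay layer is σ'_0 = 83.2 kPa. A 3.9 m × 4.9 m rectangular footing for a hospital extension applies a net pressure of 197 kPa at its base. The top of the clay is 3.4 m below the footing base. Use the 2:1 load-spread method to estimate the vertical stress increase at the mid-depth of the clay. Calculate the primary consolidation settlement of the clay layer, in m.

Mid-depth of clay below the footing base: z = 3.4 + 5.7/2 = 6.25 m.
Stress increase at mid-clay by the 2:1 spreading method:
Δσ = qBL/((B+z)(L+z)) = 197×3.9×4.9/((3.9+6.25)(4.9+6.25)) = 33.265 kPa
Final effective stress: σ'_f = σ'_0 + Δσ = 83.2 + 33.265 = 116.47 kPa.
Normally consolidated clay, so the full stress increment lies on the virgin compression line:
S_c = C_c·H/(1+e₀)·log₁₀(σ'_f/σ'_0) = 0.4×5.7/(1+1.24)×log₁₀(116.47/83.2)
    = 1.0179 × 0.14609 = 0.1487 m

S_c ≈ 0.149 m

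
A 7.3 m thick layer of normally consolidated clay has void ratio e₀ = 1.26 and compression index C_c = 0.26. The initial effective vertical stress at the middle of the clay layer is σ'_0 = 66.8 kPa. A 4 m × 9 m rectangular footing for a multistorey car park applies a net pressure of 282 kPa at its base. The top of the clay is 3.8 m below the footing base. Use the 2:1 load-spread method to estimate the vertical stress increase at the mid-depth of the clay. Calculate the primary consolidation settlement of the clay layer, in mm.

Mid-depth of clay below the footing base: z = 3.8 + 7.3/2 = 7.45 m.
Stress increase at mid-clay by the 2:1 spreading method:
Δσ = qBL/((B+z)(L+z)) = 282×4×9/((4+7.45)(9+7.45)) = 53.899 kPa
Final effective stress: σ'_f = σ'_0 + Δσ = 66.8 + 53.899 = 120.7 kPa.
Normally consolidated clay, so the full stress increment lies on the virgin compression line:
S_c = C_c·H/(1+e₀)·log₁₀(σ'_f/σ'_0) = 0.26×7.3/(1+1.26)×log₁₀(120.7/66.8)
    = 0.83982 × 0.25693 = 0.2158 m

S_c ≈ 216 mm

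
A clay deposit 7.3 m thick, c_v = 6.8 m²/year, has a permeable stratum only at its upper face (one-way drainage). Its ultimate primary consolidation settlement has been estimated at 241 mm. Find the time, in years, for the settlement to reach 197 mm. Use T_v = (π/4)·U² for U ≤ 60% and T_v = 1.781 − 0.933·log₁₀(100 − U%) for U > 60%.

Drainage path length: H_d = H = 7.3 m (single drainage).
U = S(t)/S_ult = 197/241 = 0.8174.
U > 60%: T_v = 1.781 − 0.933·log₁₀(100 − 81.743) = 0.60408.
t = T_v·H_d²/c_v = 0.60408×7.3²/6.8 = 4.734 years.

t ≈ 4.73 years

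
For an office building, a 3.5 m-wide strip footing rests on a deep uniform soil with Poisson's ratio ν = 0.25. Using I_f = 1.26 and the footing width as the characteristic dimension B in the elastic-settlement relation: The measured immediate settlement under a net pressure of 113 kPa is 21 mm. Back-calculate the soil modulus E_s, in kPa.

S_e = q·B·(1−ν²)/E_s · I_f  ⇒  E_s = q·B·(1−ν²)·I_f / S_e.
E_s = 113 × 3.5 × 0.9375 × 1.26 / 0.021 = 22250 kPa

E_s ≈ 22200 kPa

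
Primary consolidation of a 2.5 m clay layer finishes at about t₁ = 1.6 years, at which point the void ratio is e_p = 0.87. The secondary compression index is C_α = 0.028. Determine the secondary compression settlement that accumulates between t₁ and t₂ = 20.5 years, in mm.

S_s ≈ 41.5 mm

Secondary compression: S_s = C_α·H/(1+e_p)·log₁₀(t₂/t₁)
S_s = 0.028×2.5/(1+0.87)×log₁₀(20.5/1.6)
    = 0.03743 × 1.108 = 0.04146 m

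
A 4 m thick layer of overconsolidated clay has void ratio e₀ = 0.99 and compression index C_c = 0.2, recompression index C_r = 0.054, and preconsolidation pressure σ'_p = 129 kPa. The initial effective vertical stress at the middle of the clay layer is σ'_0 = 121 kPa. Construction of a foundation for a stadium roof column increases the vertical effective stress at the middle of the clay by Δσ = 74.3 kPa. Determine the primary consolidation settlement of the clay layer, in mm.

Final effective stress: σ'_f = 121 + 74.3 = 195.3 kPa.
σ'_f = 195.3 > σ'_p = 129 kPa, so the stress path crosses the preconsolidation pressure — recompression up to σ'_p, then virgin compression beyond:
S_c = H/(1+e₀)·[C_r·log₁₀(σ'_p/σ'_0) + C_c·log₁₀(σ'_f/σ'_p)]
    = 4/1.99 × [0.054×log₁₀(129/121) + 0.2×log₁₀(195.3/129)]
    = 2.0101 × [0.0015014 + 0.036023] = 0.07543 m

S_c ≈ 75.4 mm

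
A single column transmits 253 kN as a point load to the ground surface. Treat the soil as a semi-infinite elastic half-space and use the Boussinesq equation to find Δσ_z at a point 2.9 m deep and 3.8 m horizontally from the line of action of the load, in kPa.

Boussinesq vertical stress below a point load on an elastic half-space:
Δσ_z = 3P/(2πz²) · [1 + (r/z)²]^(−5/2)
r/z = 3.8/2.9 = 1.3103; [1+(r/z)²]^(−5/2) = 0.082182.
Δσ_z = 3×253/(2π×2.9²) × 0.082182 = 14.364 × 0.082182 = 1.18 kPa

Δσ_z ≈ 1.18 kPa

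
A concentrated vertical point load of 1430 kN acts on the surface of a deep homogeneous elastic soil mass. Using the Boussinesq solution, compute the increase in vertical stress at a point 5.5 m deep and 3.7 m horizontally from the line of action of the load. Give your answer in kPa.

Boussinesq vertical stress below a point load on an elastic half-space:
Δσ_z = 3P/(2πz²) · [1 + (r/z)²]^(−5/2)
r/z = 3.7/5.5 = 0.67273; [1+(r/z)²]^(−5/2) = 0.39325.
Δσ_z = 3×1430/(2π×5.5²) × 0.39325 = 22.571 × 0.39325 = 8.876 kPa

Δσ_z ≈ 8.88 kPa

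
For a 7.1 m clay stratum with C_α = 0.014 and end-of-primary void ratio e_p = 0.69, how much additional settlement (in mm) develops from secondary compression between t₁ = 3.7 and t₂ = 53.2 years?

S_s ≈ 68.1 mm

Secondary compression: S_s = C_α·H/(1+e_p)·log₁₀(t₂/t₁)
S_s = 0.014×7.1/(1+0.69)×log₁₀(53.2/3.7)
    = 0.05882 × 1.158 = 0.06809 m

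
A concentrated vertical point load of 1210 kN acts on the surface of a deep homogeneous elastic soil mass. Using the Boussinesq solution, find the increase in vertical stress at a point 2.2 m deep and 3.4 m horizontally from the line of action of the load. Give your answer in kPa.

Δσ_z ≈ 5.65 kPa

Boussinesq vertical stress below a point load on an elastic half-space:
Δσ_z = 3P/(2πz²) · [1 + (r/z)²]^(−5/2)
r/z = 3.4/2.2 = 1.5455; [1+(r/z)²]^(−5/2) = 0.047316.
Δσ_z = 3×1210/(2π×2.2²) × 0.047316 = 119.37 × 0.047316 = 5.648 kPa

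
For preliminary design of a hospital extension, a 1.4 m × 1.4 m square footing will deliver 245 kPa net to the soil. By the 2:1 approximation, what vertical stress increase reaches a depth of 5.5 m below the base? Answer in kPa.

By the 2:1 method the load spreads at 1 horizontal : 2 vertical, so at depth z the loaded area has grown by z in each plan dimension:
Δσ = qBL/((B+z)(L+z)) = 245×1.4×1.4/((1.4+5.5)(1.4+5.5)) = 10.086 kPa

Δσ_z ≈ 10.1 kPa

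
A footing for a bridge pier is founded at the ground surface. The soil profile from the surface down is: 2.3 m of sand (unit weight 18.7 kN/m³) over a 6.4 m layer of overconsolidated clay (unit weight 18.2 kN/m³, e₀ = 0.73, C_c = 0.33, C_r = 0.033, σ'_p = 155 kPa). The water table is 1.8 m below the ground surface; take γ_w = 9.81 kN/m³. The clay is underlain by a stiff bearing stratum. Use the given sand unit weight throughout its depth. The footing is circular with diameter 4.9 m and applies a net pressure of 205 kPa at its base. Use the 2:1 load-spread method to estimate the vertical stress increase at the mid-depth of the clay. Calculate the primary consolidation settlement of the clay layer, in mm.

S_c ≈ 28.2 mm

Mid-depth of clay below the ground surface: z = 2.3 + 6.4/2 = 5.5 m.
Total vertical stress at mid-clay: σ_v = 18.7×2.3 + 18.2×3.2 = 101.25 kPa.
Pore pressure: u = 9.81×(5.5 − 1.8) = 36.297 kPa.
Initial effective stress: σ'_0 = σ_v − u = 101.25 − 36.297 = 64.953 kPa.
Stress increase at mid-clay by the 2:1 spreading method:
Δσ ≈ qD²/(D+z)² = 205×4.9²/(4.9+5.5)² = 45.507 kPa
Final effective stress: σ'_f = 64.953 + 45.507 = 110.46 kPa.
σ'_f = 110.46 ≤ σ'_p = 155 kPa, so the clay remains overconsolidated and only the recompression index applies:
S_c = C_r·H/(1+e₀)·log₁₀(σ'_f/σ'_0) = 0.033×6.4/1.73×log₁₀(110.46/64.953)
    = 0.12208 × 0.23061 = 0.02815 m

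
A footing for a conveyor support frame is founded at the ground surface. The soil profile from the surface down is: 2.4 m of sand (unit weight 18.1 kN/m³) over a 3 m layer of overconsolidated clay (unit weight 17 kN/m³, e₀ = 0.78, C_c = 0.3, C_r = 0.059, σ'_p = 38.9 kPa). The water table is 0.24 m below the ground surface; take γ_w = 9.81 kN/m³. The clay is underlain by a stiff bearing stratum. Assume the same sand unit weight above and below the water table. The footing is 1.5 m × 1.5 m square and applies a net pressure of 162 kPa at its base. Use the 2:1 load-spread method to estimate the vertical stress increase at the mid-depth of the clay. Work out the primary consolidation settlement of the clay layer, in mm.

S_c ≈ 41.6 mm

Mid-depth of clay below the ground surface: z = 2.4 + 3/2 = 3.9 m.
Total vertical stress at mid-clay: σ_v = 18.1×2.4 + 17×1.5 = 68.94 kPa.
Pore pressure: u = 9.81×(3.9 − 0.24) = 35.905 kPa.
Initial effective stress: σ'_0 = σ_v − u = 68.94 − 35.905 = 33.035 kPa.
Stress increase at mid-clay by the 2:1 spreading method:
Δσ = qBL/((B+z)(L+z)) = 162×1.5×1.5/((1.5+3.9)(1.5+3.9)) = 12.5 kPa
Final effective stress: σ'_f = 33.035 + 12.5 = 45.535 kPa.
σ'_f = 45.535 > σ'_p = 38.9 kPa, so the stress path crosses the preconsolidation pressure — recompression up to σ'_p, then virgin compression beyond:
S_c = H/(1+e₀)·[C_r·log₁₀(σ'_p/σ'_0) + C_c·log₁₀(σ'_f/σ'_p)]
    = 3/1.78 × [0.059×log₁₀(38.9/33.035) + 0.3×log₁₀(45.535/38.9)]
    = 1.6854 × [0.0041875 + 0.020519] = 0.04164 m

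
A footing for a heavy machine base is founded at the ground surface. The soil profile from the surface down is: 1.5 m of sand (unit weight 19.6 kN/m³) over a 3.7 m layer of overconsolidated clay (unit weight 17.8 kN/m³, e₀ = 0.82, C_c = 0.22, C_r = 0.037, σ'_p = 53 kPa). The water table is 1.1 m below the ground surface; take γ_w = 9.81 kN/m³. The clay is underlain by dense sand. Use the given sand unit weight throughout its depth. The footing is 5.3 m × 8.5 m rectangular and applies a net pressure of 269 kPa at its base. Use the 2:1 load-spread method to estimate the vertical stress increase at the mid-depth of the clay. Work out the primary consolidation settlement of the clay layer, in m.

S_c ≈ 0.222 m

Mid-depth of clay below the ground surface: z = 1.5 + 3.7/2 = 3.35 m.
Total vertical stress at mid-clay: σ_v = 19.6×1.5 + 17.8×1.85 = 62.33 kPa.
Pore pressure: u = 9.81×(3.35 − 1.1) = 22.073 kPa.
Initial effective stress: σ'_0 = σ_v − u = 62.33 − 22.073 = 40.257 kPa.
Stress increase at mid-clay by the 2:1 spreading method:
Δσ = qBL/((B+z)(L+z)) = 269×5.3×8.5/((5.3+3.35)(8.5+3.35)) = 118.23 kPa
Final effective stress: σ'_f = 40.257 + 118.23 = 158.49 kPa.
σ'_f = 158.49 > σ'_p = 53 kPa, so the stress path crosses the preconsolidation pressure — recompression up to σ'_p, then virgin compression beyond:
S_c = H/(1+e₀)·[C_r·log₁₀(σ'_p/σ'_0) + C_c·log₁₀(σ'_f/σ'_p)]
    = 3.7/1.82 × [0.037×log₁₀(53/40.257) + 0.22×log₁₀(158.49/53)]
    = 2.033 × [0.0044191 + 0.10466] = 0.2218 m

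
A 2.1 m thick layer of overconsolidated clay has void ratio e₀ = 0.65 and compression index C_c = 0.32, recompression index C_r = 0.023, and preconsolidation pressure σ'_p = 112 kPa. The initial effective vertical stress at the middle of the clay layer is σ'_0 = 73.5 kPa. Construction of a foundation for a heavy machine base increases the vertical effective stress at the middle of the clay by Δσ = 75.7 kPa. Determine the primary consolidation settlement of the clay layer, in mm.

Final effective stress: σ'_f = 73.5 + 75.7 = 149.2 kPa.
σ'_f = 149.2 > σ'_p = 112 kPa, so the stress path crosses the preconsolidation pressure — recompression up to σ'_p, then virgin compression beyond:
S_c = H/(1+e₀)·[C_r·log₁₀(σ'_p/σ'_0) + C_c·log₁₀(σ'_f/σ'_p)]
    = 2.1/1.65 × [0.023×log₁₀(112/73.5) + 0.32×log₁₀(149.2/112)]
    = 1.2727 × [0.0042074 + 0.039856] = 0.05608 m

S_c ≈ 56.1 mm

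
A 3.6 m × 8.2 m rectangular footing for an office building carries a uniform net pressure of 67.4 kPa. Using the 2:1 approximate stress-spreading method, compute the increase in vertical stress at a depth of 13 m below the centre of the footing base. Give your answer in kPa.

By the 2:1 method the load spreads at 1 horizontal : 2 vertical, so at depth z the loaded area has grown by z in each plan dimension:
Δσ = qBL/((B+z)(L+z)) = 67.4×3.6×8.2/((3.6+13)(8.2+13)) = 5.6537 kPa

Δσ_z ≈ 5.65 kPa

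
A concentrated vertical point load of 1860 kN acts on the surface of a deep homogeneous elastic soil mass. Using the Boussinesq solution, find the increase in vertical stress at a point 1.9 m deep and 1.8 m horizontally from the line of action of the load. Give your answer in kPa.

Boussinesq vertical stress below a point load on an elastic half-space:
Δσ_z = 3P/(2πz²) · [1 + (r/z)²]^(−5/2)
r/z = 1.8/1.9 = 0.94737; [1+(r/z)²]^(−5/2) = 0.20162.
Δσ_z = 3×1860/(2π×1.9²) × 0.20162 = 246.01 × 0.20162 = 49.6 kPa

Δσ_z ≈ 49.6 kPa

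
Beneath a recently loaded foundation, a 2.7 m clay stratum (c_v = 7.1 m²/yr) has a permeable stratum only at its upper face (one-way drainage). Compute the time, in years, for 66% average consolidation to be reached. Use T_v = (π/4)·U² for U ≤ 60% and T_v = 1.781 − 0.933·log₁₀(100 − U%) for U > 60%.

Drainage path length: H_d = H = 2.7 m (single drainage).
U > 60%: T_v = 1.781 − 0.933·log₁₀(100 − 66) = 0.35213.
t = T_v·H_d²/c_v = 0.35213×2.7²/7.1 = 0.3616 years.

t ≈ 0.362 years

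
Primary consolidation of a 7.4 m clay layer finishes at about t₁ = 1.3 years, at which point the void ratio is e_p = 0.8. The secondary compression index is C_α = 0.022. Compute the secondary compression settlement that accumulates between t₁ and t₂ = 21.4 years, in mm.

Secondary compression: S_s = C_α·H/(1+e_p)·log₁₀(t₂/t₁)
S_s = 0.022×7.4/(1+0.8)×log₁₀(21.4/1.3)
    = 0.09044 × 1.216 = 0.11 m

S_s ≈ 110 mm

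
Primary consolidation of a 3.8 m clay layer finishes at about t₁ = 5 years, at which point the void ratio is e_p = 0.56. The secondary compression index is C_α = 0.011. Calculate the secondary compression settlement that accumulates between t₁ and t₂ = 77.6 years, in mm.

Secondary compression: S_s = C_α·H/(1+e_p)·log₁₀(t₂/t₁)
S_s = 0.011×3.8/(1+0.56)×log₁₀(77.6/5)
    = 0.02679 × 1.191 = 0.03191 m

S_s ≈ 31.9 mm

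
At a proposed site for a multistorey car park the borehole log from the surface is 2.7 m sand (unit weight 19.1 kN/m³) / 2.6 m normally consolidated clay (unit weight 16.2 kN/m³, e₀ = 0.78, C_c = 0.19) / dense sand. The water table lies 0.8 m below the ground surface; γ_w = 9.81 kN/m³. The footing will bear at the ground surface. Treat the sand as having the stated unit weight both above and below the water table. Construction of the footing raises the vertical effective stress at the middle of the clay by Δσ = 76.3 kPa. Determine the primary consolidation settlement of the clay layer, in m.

S_c ≈ 0.126 m

Mid-depth of clay below the ground surface: z = 2.7 + 2.6/2 = 4 m.
Total vertical stress at mid-clay: σ_v = 19.1×2.7 + 16.2×1.3 = 72.63 kPa.
Pore pressure: u = 9.81×(4 − 0.8) = 31.392 kPa.
Initial effective stress: σ'_0 = σ_v − u = 72.63 − 31.392 = 41.238 kPa.
Final effective stress: σ'_f = σ'_0 + Δσ = 41.238 + 76.3 = 117.54 kPa.
Normally consolidated clay, so the full stress increment lies on the virgin compression line:
S_c = C_c·H/(1+e₀)·log₁₀(σ'_f/σ'_0) = 0.19×2.6/(1+0.78)×log₁₀(117.54/41.238)
    = 0.27753 × 0.45489 = 0.1262 m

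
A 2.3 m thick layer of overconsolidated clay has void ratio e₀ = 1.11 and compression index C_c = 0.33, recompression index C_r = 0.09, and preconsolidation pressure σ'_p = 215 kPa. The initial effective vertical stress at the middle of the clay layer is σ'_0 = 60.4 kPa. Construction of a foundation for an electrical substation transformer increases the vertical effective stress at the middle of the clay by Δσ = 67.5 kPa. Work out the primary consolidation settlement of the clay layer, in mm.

Final effective stress: σ'_f = 60.4 + 67.5 = 127.9 kPa.
σ'_f = 127.9 ≤ σ'_p = 215 kPa, so the clay remains overconsolidated and only the recompression index applies:
S_c = C_r·H/(1+e₀)·log₁₀(σ'_f/σ'_0) = 0.09×2.3/2.11×log₁₀(127.9/60.4)
    = 0.0981 × 0.32583 = 0.03196 m

S_c ≈ 32 mm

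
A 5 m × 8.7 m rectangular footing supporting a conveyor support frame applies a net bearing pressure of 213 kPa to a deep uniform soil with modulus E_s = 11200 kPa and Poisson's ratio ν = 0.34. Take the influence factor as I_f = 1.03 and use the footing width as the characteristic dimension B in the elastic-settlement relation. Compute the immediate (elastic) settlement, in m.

Immediate (elastic) settlement: S_e = q·B·(1−ν²)/E_s · I_f.
S_e = 213 × 5 × (1 − 0.34²) / 11200 × 1.03
    = 213 × 5 × 0.8844 / 11200 × 1.03
    = 0.08662 m

S_e ≈ 0.0866 m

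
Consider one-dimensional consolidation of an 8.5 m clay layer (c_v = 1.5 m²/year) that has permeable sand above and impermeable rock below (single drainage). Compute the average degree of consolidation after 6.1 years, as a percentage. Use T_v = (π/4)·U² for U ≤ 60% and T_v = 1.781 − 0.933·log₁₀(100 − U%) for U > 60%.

Drainage path length: H_d = H = 8.5 m (single drainage).
T_v = c_v·t/H_d² = 1.5×6.1/8.5² = 0.12664.
T_v = 0.12664 corresponds to the U ≤ 60% branch:
U = √(4T_v/π) = 0.4016

U ≈ 40.2 %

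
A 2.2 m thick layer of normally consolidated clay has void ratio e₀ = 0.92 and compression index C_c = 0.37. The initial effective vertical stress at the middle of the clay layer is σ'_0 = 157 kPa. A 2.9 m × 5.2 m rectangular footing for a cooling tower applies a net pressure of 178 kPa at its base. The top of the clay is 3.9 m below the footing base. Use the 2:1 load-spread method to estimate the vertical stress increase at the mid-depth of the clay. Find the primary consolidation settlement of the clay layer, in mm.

Mid-depth of clay below the footing base: z = 3.9 + 2.2/2 = 5 m.
Stress increase at mid-clay by the 2:1 spreading method:
Δσ = qBL/((B+z)(L+z)) = 178×2.9×5.2/((2.9+5)(5.2+5)) = 33.311 kPa
Final effective stress: σ'_f = σ'_0 + Δσ = 157 + 33.311 = 190.31 kPa.
Normally consolidated clay, so the full stress increment lies on the virgin compression line:
S_c = C_c·H/(1+e₀)·log₁₀(σ'_f/σ'_0) = 0.37×2.2/(1+0.92)×log₁₀(190.31/157)
    = 0.42396 × 0.083562 = 0.03543 m

S_c ≈ 35.4 mm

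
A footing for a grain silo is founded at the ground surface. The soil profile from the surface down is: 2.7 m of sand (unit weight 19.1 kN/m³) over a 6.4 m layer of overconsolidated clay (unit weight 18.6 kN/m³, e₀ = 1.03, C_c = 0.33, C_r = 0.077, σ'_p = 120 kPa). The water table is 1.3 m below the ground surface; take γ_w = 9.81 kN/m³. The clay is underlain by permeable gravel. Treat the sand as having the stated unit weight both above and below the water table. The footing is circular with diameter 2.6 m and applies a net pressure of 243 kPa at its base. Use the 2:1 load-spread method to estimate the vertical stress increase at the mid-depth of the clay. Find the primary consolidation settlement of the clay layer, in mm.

Mid-depth of clay below the ground surface: z = 2.7 + 6.4/2 = 5.9 m.
Total vertical stress at mid-clay: σ_v = 19.1×2.7 + 18.6×3.2 = 111.09 kPa.
Pore pressure: u = 9.81×(5.9 − 1.3) = 45.126 kPa.
Initial effective stress: σ'_0 = σ_v − u = 111.09 − 45.126 = 65.964 kPa.
Stress increase at mid-clay by the 2:1 spreading method:
Δσ ≈ qD²/(D+z)² = 243×2.6²/(2.6+5.9)² = 22.736 kPa
Final effective stress: σ'_f = 65.964 + 22.736 = 88.7 kPa.
σ'_f = 88.7 ≤ σ'_p = 120 kPa, so the clay remains overconsolidated and only the recompression index applies:
S_c = C_r·H/(1+e₀)·log₁₀(σ'_f/σ'_0) = 0.077×6.4/2.03×log₁₀(88.7/65.964)
    = 0.24276 × 0.12862 = 0.03122 m

S_c ≈ 31.2 mm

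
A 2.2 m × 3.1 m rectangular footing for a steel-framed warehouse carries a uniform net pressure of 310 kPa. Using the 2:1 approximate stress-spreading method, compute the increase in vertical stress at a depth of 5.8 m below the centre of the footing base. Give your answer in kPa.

Δσ_z ≈ 29.7 kPa

By the 2:1 method the load spreads at 1 horizontal : 2 vertical, so at depth z the loaded area has grown by z in each plan dimension:
Δσ = qBL/((B+z)(L+z)) = 310×2.2×3.1/((2.2+5.8)(3.1+5.8)) = 29.694 kPa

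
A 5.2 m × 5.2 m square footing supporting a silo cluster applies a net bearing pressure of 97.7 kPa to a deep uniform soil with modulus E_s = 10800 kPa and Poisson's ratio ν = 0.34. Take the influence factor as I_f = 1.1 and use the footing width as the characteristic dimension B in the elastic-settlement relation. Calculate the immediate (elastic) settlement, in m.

Immediate (elastic) settlement: S_e = q·B·(1−ν²)/E_s · I_f.
S_e = 97.7 × 5.2 × (1 − 0.34²) / 10800 × 1.1
    = 97.7 × 5.2 × 0.8844 / 10800 × 1.1
    = 0.04576 m

S_e ≈ 0.0458 m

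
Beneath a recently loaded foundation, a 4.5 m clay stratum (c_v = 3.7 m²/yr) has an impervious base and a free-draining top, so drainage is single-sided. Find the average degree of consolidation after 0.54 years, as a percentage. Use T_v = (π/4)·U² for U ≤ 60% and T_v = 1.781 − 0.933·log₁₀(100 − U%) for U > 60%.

Drainage path length: H_d = H = 4.5 m (single drainage).
T_v = c_v·t/H_d² = 3.7×0.54/4.5² = 0.098667.
T_v = 0.098667 corresponds to the U ≤ 60% branch:
U = √(4T_v/π) = 0.3544

U ≈ 35.4 %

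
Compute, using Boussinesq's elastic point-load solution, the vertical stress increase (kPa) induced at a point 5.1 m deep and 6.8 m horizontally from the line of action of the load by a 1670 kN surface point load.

Boussinesq vertical stress below a point load on an elastic half-space:
Δσ_z = 3P/(2πz²) · [1 + (r/z)²]^(−5/2)
r/z = 6.8/5.1 = 1.3333; [1+(r/z)²]^(−5/2) = 0.07776.
Δσ_z = 3×1670/(2π×5.1²) × 0.07776 = 30.656 × 0.07776 = 2.384 kPa

Δσ_z ≈ 2.38 kPa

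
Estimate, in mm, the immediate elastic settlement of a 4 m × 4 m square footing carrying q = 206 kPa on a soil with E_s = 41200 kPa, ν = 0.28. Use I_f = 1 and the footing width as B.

S_e ≈ 18.4 mm

Immediate (elastic) settlement: S_e = q·B·(1−ν²)/E_s · I_f.
S_e = 206 × 4 × (1 − 0.28²) / 41200 × 1
    = 206 × 4 × 0.9216 / 41200 × 1
    = 0.01843 m = 18.43 mm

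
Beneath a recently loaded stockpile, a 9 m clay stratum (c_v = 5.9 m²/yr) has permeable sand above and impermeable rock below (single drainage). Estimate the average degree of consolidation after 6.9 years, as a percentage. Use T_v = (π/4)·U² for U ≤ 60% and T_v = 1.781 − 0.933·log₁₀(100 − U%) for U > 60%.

Drainage path length: H_d = H = 9 m (single drainage).
T_v = c_v·t/H_d² = 5.9×6.9/9² = 0.50259.
T_v = 0.50259 corresponds to the U > 60% branch:
U = 1 − 10^((1.781 − T_v)/0.933)/100 = 0.7655

U ≈ 76.5 %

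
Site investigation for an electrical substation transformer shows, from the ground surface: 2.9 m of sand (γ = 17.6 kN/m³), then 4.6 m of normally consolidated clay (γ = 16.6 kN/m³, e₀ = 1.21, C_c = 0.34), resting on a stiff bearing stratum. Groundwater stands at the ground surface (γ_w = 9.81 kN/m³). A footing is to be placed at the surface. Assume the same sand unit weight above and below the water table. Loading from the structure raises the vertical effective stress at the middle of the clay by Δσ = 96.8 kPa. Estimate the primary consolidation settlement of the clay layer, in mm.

Mid-depth of clay below the ground surface: z = 2.9 + 4.6/2 = 5.2 m.
Total vertical stress at mid-clay: σ_v = 17.6×2.9 + 16.6×2.3 = 89.22 kPa.
Pore pressure: u = 9.81×(5.2 − 0) = 51.012 kPa.
Initial effective stress: σ'_0 = σ_v − u = 89.22 − 51.012 = 38.208 kPa.
Final effective stress: σ'_f = σ'_0 + Δσ = 38.208 + 96.8 = 135.01 kPa.
Normally consolidated clay, so the full stress increment lies on the virgin compression line:
S_c = C_c·H/(1+e₀)·log₁₀(σ'_f/σ'_0) = 0.34×4.6/(1+1.21)×log₁₀(135.01/38.208)
    = 0.70769 × 0.54821 = 0.388 m

S_c ≈ 388 mm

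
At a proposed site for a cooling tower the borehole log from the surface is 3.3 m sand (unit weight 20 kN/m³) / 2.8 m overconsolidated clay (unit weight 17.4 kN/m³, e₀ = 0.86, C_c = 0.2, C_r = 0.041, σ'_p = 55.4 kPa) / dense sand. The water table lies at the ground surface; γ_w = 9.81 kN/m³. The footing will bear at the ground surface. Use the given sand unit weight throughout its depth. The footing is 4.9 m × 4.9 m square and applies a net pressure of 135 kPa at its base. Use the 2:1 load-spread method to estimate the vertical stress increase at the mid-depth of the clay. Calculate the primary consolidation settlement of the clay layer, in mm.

S_c ≈ 53.1 mm

Mid-depth of clay below the ground surface: z = 3.3 + 2.8/2 = 4.7 m.
Total vertical stress at mid-clay: σ_v = 20×3.3 + 17.4×1.4 = 90.36 kPa.
Pore pressure: u = 9.81×(4.7 − 0) = 46.107 kPa.
Initial effective stress: σ'_0 = σ_v − u = 90.36 − 46.107 = 44.253 kPa.
Stress increase at mid-clay by the 2:1 spreading method:
Δσ = qBL/((B+z)(L+z)) = 135×4.9×4.9/((4.9+4.7)(4.9+4.7)) = 35.171 kPa
Final effective stress: σ'_f = 44.253 + 35.171 = 79.424 kPa.
σ'_f = 79.424 > σ'_p = 55.4 kPa, so the stress path crosses the preconsolidation pressure — recompression up to σ'_p, then virgin compression beyond:
S_c = H/(1+e₀)·[C_r·log₁₀(σ'_p/σ'_0) + C_c·log₁₀(σ'_f/σ'_p)]
    = 2.8/1.86 × [0.041×log₁₀(55.4/44.253) + 0.2×log₁₀(79.424/55.4)]
    = 1.5054 × [0.0040002 + 0.031288] = 0.05312 m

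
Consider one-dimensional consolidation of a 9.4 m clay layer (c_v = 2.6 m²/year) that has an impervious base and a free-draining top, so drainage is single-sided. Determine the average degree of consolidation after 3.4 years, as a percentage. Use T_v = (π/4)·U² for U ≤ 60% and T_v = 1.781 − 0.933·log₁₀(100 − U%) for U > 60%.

Drainage path length: H_d = H = 9.4 m (single drainage).
T_v = c_v·t/H_d² = 2.6×3.4/9.4² = 0.10005.
T_v = 0.10005 corresponds to the U ≤ 60% branch:
U = √(4T_v/π) = 0.3569

U ≈ 35.7 %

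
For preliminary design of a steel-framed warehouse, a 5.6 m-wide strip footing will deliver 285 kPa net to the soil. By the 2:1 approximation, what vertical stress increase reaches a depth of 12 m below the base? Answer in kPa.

By the 2:1 method the load spreads at 1 horizontal : 2 vertical, so at depth z the loaded area has grown by z in each plan dimension:
Δσ = qB/(B+z) = 285×5.6/(5.6+12) = 90.682 kPa

Δσ_z ≈ 90.7 kPa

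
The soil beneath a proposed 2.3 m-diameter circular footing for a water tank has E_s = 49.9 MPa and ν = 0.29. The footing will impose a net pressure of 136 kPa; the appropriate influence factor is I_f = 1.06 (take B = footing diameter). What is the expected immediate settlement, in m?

S_e ≈ 0.00609 m

Immediate (elastic) settlement: S_e = q·B·(1−ν²)/E_s · I_f.
E_s = 49.9 MPa = 49900 kPa.
S_e = 136 × 2.3 × (1 − 0.29²) / 49900 × 1.06
    = 136 × 2.3 × 0.9159 / 49900 × 1.06
    = 0.006086 m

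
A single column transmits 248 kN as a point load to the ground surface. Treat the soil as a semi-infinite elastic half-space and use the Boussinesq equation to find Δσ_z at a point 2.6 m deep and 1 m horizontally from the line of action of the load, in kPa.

Boussinesq vertical stress below a point load on an elastic half-space:
Δσ_z = 3P/(2πz²) · [1 + (r/z)²]^(−5/2)
r/z = 1/2.6 = 0.38462; [1+(r/z)²]^(−5/2) = 0.70829.
Δσ_z = 3×248/(2π×2.6²) × 0.70829 = 17.516 × 0.70829 = 12.41 kPa

Δσ_z ≈ 12.4 kPa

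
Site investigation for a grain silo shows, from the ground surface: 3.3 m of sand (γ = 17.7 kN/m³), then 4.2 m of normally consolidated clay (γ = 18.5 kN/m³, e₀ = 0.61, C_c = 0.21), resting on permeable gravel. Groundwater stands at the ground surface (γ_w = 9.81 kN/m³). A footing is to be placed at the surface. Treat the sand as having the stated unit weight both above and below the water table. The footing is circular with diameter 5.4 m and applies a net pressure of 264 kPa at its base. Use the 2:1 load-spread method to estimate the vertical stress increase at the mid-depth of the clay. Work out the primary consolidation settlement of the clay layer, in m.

Mid-depth of clay below the ground surface: z = 3.3 + 4.2/2 = 5.4 m.
Total vertical stress at mid-clay: σ_v = 17.7×3.3 + 18.5×2.1 = 97.26 kPa.
Pore pressure: u = 9.81×(5.4 − 0) = 52.974 kPa.
Initial effective stress: σ'_0 = σ_v − u = 97.26 − 52.974 = 44.286 kPa.
Stress increase at mid-clay by the 2:1 spreading method:
Δσ ≈ qD²/(D+z)² = 264×5.4²/(5.4+5.4)² = 66 kPa
Final effective stress: σ'_f = σ'_0 + Δσ = 44.286 + 66 = 110.29 kPa.
Normally consolidated clay, so the full stress increment lies on the virgin compression line:
S_c = C_c·H/(1+e₀)·log₁₀(σ'_f/σ'_0) = 0.21×4.2/(1+0.61)×log₁₀(110.29/44.286)
    = 0.54783 × 0.39627 = 0.2171 m

S_c ≈ 0.217 m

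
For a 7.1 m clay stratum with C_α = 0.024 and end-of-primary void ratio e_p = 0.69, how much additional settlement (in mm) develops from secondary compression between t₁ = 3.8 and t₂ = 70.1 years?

Secondary compression: S_s = C_α·H/(1+e_p)·log₁₀(t₂/t₁)
S_s = 0.024×7.1/(1+0.69)×log₁₀(70.1/3.8)
    = 0.1008 × 1.266 = 0.1276 m

S_s ≈ 128 mm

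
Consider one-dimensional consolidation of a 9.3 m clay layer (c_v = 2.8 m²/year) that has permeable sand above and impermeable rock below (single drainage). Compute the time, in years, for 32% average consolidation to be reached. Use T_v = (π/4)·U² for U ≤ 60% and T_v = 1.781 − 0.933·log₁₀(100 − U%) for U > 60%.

t ≈ 2.48 years

Drainage path length: H_d = H = 9.3 m (single drainage).
U ≤ 60%: T_v = (π/4)·U² = (π/4)×0.32² = 0.080425.
t = T_v·H_d²/c_v = 0.080425×9.3²/2.8 = 2.484 years.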